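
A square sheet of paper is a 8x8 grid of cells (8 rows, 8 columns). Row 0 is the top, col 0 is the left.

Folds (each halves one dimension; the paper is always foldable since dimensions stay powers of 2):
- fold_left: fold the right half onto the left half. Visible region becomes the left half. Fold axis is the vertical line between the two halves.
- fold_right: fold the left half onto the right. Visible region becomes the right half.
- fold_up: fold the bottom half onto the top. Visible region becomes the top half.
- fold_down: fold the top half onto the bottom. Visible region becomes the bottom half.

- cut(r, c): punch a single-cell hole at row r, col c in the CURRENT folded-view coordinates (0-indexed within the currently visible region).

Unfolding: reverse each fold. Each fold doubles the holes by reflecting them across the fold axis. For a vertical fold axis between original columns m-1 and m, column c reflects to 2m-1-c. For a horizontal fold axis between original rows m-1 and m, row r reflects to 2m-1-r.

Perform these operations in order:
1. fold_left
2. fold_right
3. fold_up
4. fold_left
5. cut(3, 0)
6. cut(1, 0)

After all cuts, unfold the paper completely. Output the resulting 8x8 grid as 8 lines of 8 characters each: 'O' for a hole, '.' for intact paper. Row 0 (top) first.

Answer: ........
OOOOOOOO
........
OOOOOOOO
OOOOOOOO
........
OOOOOOOO
........

Derivation:
Op 1 fold_left: fold axis v@4; visible region now rows[0,8) x cols[0,4) = 8x4
Op 2 fold_right: fold axis v@2; visible region now rows[0,8) x cols[2,4) = 8x2
Op 3 fold_up: fold axis h@4; visible region now rows[0,4) x cols[2,4) = 4x2
Op 4 fold_left: fold axis v@3; visible region now rows[0,4) x cols[2,3) = 4x1
Op 5 cut(3, 0): punch at orig (3,2); cuts so far [(3, 2)]; region rows[0,4) x cols[2,3) = 4x1
Op 6 cut(1, 0): punch at orig (1,2); cuts so far [(1, 2), (3, 2)]; region rows[0,4) x cols[2,3) = 4x1
Unfold 1 (reflect across v@3): 4 holes -> [(1, 2), (1, 3), (3, 2), (3, 3)]
Unfold 2 (reflect across h@4): 8 holes -> [(1, 2), (1, 3), (3, 2), (3, 3), (4, 2), (4, 3), (6, 2), (6, 3)]
Unfold 3 (reflect across v@2): 16 holes -> [(1, 0), (1, 1), (1, 2), (1, 3), (3, 0), (3, 1), (3, 2), (3, 3), (4, 0), (4, 1), (4, 2), (4, 3), (6, 0), (6, 1), (6, 2), (6, 3)]
Unfold 4 (reflect across v@4): 32 holes -> [(1, 0), (1, 1), (1, 2), (1, 3), (1, 4), (1, 5), (1, 6), (1, 7), (3, 0), (3, 1), (3, 2), (3, 3), (3, 4), (3, 5), (3, 6), (3, 7), (4, 0), (4, 1), (4, 2), (4, 3), (4, 4), (4, 5), (4, 6), (4, 7), (6, 0), (6, 1), (6, 2), (6, 3), (6, 4), (6, 5), (6, 6), (6, 7)]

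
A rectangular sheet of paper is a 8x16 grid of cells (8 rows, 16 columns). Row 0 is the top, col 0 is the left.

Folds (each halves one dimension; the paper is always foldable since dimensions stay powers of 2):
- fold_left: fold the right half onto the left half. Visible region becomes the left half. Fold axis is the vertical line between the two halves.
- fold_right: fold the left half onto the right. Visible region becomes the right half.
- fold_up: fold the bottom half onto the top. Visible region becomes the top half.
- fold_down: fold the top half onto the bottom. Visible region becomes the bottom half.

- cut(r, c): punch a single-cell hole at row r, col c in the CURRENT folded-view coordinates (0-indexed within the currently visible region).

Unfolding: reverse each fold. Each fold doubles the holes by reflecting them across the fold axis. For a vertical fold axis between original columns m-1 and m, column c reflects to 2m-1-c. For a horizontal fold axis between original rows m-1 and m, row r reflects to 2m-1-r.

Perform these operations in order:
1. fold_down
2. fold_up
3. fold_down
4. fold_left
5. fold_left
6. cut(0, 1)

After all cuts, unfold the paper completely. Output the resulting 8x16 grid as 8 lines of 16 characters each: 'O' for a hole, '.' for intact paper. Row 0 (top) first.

Answer: .O....O..O....O.
.O....O..O....O.
.O....O..O....O.
.O....O..O....O.
.O....O..O....O.
.O....O..O....O.
.O....O..O....O.
.O....O..O....O.

Derivation:
Op 1 fold_down: fold axis h@4; visible region now rows[4,8) x cols[0,16) = 4x16
Op 2 fold_up: fold axis h@6; visible region now rows[4,6) x cols[0,16) = 2x16
Op 3 fold_down: fold axis h@5; visible region now rows[5,6) x cols[0,16) = 1x16
Op 4 fold_left: fold axis v@8; visible region now rows[5,6) x cols[0,8) = 1x8
Op 5 fold_left: fold axis v@4; visible region now rows[5,6) x cols[0,4) = 1x4
Op 6 cut(0, 1): punch at orig (5,1); cuts so far [(5, 1)]; region rows[5,6) x cols[0,4) = 1x4
Unfold 1 (reflect across v@4): 2 holes -> [(5, 1), (5, 6)]
Unfold 2 (reflect across v@8): 4 holes -> [(5, 1), (5, 6), (5, 9), (5, 14)]
Unfold 3 (reflect across h@5): 8 holes -> [(4, 1), (4, 6), (4, 9), (4, 14), (5, 1), (5, 6), (5, 9), (5, 14)]
Unfold 4 (reflect across h@6): 16 holes -> [(4, 1), (4, 6), (4, 9), (4, 14), (5, 1), (5, 6), (5, 9), (5, 14), (6, 1), (6, 6), (6, 9), (6, 14), (7, 1), (7, 6), (7, 9), (7, 14)]
Unfold 5 (reflect across h@4): 32 holes -> [(0, 1), (0, 6), (0, 9), (0, 14), (1, 1), (1, 6), (1, 9), (1, 14), (2, 1), (2, 6), (2, 9), (2, 14), (3, 1), (3, 6), (3, 9), (3, 14), (4, 1), (4, 6), (4, 9), (4, 14), (5, 1), (5, 6), (5, 9), (5, 14), (6, 1), (6, 6), (6, 9), (6, 14), (7, 1), (7, 6), (7, 9), (7, 14)]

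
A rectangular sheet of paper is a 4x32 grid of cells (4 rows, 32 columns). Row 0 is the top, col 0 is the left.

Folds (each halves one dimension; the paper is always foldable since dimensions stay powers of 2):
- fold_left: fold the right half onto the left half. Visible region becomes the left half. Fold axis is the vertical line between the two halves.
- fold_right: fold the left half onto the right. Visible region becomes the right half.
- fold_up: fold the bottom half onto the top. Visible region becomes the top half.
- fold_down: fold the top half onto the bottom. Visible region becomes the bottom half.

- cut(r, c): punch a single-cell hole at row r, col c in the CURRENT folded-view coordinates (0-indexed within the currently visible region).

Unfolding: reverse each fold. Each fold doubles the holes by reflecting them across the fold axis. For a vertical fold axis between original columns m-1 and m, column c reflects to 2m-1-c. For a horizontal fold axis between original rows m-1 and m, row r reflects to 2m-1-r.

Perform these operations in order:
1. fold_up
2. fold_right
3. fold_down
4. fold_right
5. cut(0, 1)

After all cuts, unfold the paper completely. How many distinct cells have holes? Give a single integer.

Op 1 fold_up: fold axis h@2; visible region now rows[0,2) x cols[0,32) = 2x32
Op 2 fold_right: fold axis v@16; visible region now rows[0,2) x cols[16,32) = 2x16
Op 3 fold_down: fold axis h@1; visible region now rows[1,2) x cols[16,32) = 1x16
Op 4 fold_right: fold axis v@24; visible region now rows[1,2) x cols[24,32) = 1x8
Op 5 cut(0, 1): punch at orig (1,25); cuts so far [(1, 25)]; region rows[1,2) x cols[24,32) = 1x8
Unfold 1 (reflect across v@24): 2 holes -> [(1, 22), (1, 25)]
Unfold 2 (reflect across h@1): 4 holes -> [(0, 22), (0, 25), (1, 22), (1, 25)]
Unfold 3 (reflect across v@16): 8 holes -> [(0, 6), (0, 9), (0, 22), (0, 25), (1, 6), (1, 9), (1, 22), (1, 25)]
Unfold 4 (reflect across h@2): 16 holes -> [(0, 6), (0, 9), (0, 22), (0, 25), (1, 6), (1, 9), (1, 22), (1, 25), (2, 6), (2, 9), (2, 22), (2, 25), (3, 6), (3, 9), (3, 22), (3, 25)]

Answer: 16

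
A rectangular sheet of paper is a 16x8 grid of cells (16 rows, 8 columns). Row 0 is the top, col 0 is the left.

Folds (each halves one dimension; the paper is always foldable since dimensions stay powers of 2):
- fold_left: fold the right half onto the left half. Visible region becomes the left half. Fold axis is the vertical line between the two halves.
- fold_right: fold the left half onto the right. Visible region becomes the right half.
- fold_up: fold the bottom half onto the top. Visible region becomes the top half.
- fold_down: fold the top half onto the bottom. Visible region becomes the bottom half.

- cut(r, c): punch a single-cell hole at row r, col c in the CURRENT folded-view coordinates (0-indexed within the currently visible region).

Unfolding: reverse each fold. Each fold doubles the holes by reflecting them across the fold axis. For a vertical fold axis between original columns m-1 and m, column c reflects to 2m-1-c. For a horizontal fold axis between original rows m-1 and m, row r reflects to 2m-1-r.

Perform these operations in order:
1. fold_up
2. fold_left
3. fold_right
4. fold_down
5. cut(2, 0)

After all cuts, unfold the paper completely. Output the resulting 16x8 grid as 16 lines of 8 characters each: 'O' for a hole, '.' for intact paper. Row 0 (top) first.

Answer: ........
.OO..OO.
........
........
........
........
.OO..OO.
........
........
.OO..OO.
........
........
........
........
.OO..OO.
........

Derivation:
Op 1 fold_up: fold axis h@8; visible region now rows[0,8) x cols[0,8) = 8x8
Op 2 fold_left: fold axis v@4; visible region now rows[0,8) x cols[0,4) = 8x4
Op 3 fold_right: fold axis v@2; visible region now rows[0,8) x cols[2,4) = 8x2
Op 4 fold_down: fold axis h@4; visible region now rows[4,8) x cols[2,4) = 4x2
Op 5 cut(2, 0): punch at orig (6,2); cuts so far [(6, 2)]; region rows[4,8) x cols[2,4) = 4x2
Unfold 1 (reflect across h@4): 2 holes -> [(1, 2), (6, 2)]
Unfold 2 (reflect across v@2): 4 holes -> [(1, 1), (1, 2), (6, 1), (6, 2)]
Unfold 3 (reflect across v@4): 8 holes -> [(1, 1), (1, 2), (1, 5), (1, 6), (6, 1), (6, 2), (6, 5), (6, 6)]
Unfold 4 (reflect across h@8): 16 holes -> [(1, 1), (1, 2), (1, 5), (1, 6), (6, 1), (6, 2), (6, 5), (6, 6), (9, 1), (9, 2), (9, 5), (9, 6), (14, 1), (14, 2), (14, 5), (14, 6)]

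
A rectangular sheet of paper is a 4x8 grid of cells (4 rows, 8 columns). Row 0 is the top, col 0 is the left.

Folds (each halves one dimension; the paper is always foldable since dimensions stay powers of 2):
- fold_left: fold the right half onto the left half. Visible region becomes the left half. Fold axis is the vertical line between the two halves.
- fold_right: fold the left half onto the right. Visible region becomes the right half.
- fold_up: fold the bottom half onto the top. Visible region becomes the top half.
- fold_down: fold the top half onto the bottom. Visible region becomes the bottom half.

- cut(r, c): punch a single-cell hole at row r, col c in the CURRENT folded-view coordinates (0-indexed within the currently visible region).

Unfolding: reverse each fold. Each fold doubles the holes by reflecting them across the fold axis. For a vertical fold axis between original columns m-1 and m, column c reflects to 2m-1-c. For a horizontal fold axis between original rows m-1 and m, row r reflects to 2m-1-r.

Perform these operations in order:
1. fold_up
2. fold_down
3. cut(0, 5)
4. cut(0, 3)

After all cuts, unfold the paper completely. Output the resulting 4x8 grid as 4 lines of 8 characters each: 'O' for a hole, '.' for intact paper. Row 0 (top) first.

Op 1 fold_up: fold axis h@2; visible region now rows[0,2) x cols[0,8) = 2x8
Op 2 fold_down: fold axis h@1; visible region now rows[1,2) x cols[0,8) = 1x8
Op 3 cut(0, 5): punch at orig (1,5); cuts so far [(1, 5)]; region rows[1,2) x cols[0,8) = 1x8
Op 4 cut(0, 3): punch at orig (1,3); cuts so far [(1, 3), (1, 5)]; region rows[1,2) x cols[0,8) = 1x8
Unfold 1 (reflect across h@1): 4 holes -> [(0, 3), (0, 5), (1, 3), (1, 5)]
Unfold 2 (reflect across h@2): 8 holes -> [(0, 3), (0, 5), (1, 3), (1, 5), (2, 3), (2, 5), (3, 3), (3, 5)]

Answer: ...O.O..
...O.O..
...O.O..
...O.O..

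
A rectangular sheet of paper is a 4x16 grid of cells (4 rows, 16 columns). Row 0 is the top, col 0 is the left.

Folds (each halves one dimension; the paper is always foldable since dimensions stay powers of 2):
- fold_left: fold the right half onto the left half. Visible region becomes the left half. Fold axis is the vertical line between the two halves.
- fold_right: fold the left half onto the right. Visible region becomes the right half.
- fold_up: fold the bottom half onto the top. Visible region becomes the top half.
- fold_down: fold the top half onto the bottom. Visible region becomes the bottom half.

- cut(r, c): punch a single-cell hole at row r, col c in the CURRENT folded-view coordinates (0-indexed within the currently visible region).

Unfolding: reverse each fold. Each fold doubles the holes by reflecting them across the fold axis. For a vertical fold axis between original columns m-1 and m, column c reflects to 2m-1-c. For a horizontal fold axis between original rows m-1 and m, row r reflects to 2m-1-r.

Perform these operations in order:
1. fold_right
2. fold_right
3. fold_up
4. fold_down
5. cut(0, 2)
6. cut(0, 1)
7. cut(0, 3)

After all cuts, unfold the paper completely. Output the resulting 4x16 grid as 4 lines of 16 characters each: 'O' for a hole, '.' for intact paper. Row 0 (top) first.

Answer: OOO..OOOOOO..OOO
OOO..OOOOOO..OOO
OOO..OOOOOO..OOO
OOO..OOOOOO..OOO

Derivation:
Op 1 fold_right: fold axis v@8; visible region now rows[0,4) x cols[8,16) = 4x8
Op 2 fold_right: fold axis v@12; visible region now rows[0,4) x cols[12,16) = 4x4
Op 3 fold_up: fold axis h@2; visible region now rows[0,2) x cols[12,16) = 2x4
Op 4 fold_down: fold axis h@1; visible region now rows[1,2) x cols[12,16) = 1x4
Op 5 cut(0, 2): punch at orig (1,14); cuts so far [(1, 14)]; region rows[1,2) x cols[12,16) = 1x4
Op 6 cut(0, 1): punch at orig (1,13); cuts so far [(1, 13), (1, 14)]; region rows[1,2) x cols[12,16) = 1x4
Op 7 cut(0, 3): punch at orig (1,15); cuts so far [(1, 13), (1, 14), (1, 15)]; region rows[1,2) x cols[12,16) = 1x4
Unfold 1 (reflect across h@1): 6 holes -> [(0, 13), (0, 14), (0, 15), (1, 13), (1, 14), (1, 15)]
Unfold 2 (reflect across h@2): 12 holes -> [(0, 13), (0, 14), (0, 15), (1, 13), (1, 14), (1, 15), (2, 13), (2, 14), (2, 15), (3, 13), (3, 14), (3, 15)]
Unfold 3 (reflect across v@12): 24 holes -> [(0, 8), (0, 9), (0, 10), (0, 13), (0, 14), (0, 15), (1, 8), (1, 9), (1, 10), (1, 13), (1, 14), (1, 15), (2, 8), (2, 9), (2, 10), (2, 13), (2, 14), (2, 15), (3, 8), (3, 9), (3, 10), (3, 13), (3, 14), (3, 15)]
Unfold 4 (reflect across v@8): 48 holes -> [(0, 0), (0, 1), (0, 2), (0, 5), (0, 6), (0, 7), (0, 8), (0, 9), (0, 10), (0, 13), (0, 14), (0, 15), (1, 0), (1, 1), (1, 2), (1, 5), (1, 6), (1, 7), (1, 8), (1, 9), (1, 10), (1, 13), (1, 14), (1, 15), (2, 0), (2, 1), (2, 2), (2, 5), (2, 6), (2, 7), (2, 8), (2, 9), (2, 10), (2, 13), (2, 14), (2, 15), (3, 0), (3, 1), (3, 2), (3, 5), (3, 6), (3, 7), (3, 8), (3, 9), (3, 10), (3, 13), (3, 14), (3, 15)]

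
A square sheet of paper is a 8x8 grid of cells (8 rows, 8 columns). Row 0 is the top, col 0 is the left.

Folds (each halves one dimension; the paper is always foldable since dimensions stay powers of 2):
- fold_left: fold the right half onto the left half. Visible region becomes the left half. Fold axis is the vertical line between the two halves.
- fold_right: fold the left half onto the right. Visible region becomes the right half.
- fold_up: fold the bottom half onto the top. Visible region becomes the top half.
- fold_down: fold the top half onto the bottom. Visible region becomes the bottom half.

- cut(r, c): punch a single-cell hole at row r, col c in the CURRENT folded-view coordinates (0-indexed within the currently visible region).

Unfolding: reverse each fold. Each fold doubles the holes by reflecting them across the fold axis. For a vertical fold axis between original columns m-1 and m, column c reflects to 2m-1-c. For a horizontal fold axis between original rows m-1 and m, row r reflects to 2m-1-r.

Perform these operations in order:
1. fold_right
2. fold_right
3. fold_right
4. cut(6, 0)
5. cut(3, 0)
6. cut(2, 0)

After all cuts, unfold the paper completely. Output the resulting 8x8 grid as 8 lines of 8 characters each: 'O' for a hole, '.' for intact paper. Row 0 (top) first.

Op 1 fold_right: fold axis v@4; visible region now rows[0,8) x cols[4,8) = 8x4
Op 2 fold_right: fold axis v@6; visible region now rows[0,8) x cols[6,8) = 8x2
Op 3 fold_right: fold axis v@7; visible region now rows[0,8) x cols[7,8) = 8x1
Op 4 cut(6, 0): punch at orig (6,7); cuts so far [(6, 7)]; region rows[0,8) x cols[7,8) = 8x1
Op 5 cut(3, 0): punch at orig (3,7); cuts so far [(3, 7), (6, 7)]; region rows[0,8) x cols[7,8) = 8x1
Op 6 cut(2, 0): punch at orig (2,7); cuts so far [(2, 7), (3, 7), (6, 7)]; region rows[0,8) x cols[7,8) = 8x1
Unfold 1 (reflect across v@7): 6 holes -> [(2, 6), (2, 7), (3, 6), (3, 7), (6, 6), (6, 7)]
Unfold 2 (reflect across v@6): 12 holes -> [(2, 4), (2, 5), (2, 6), (2, 7), (3, 4), (3, 5), (3, 6), (3, 7), (6, 4), (6, 5), (6, 6), (6, 7)]
Unfold 3 (reflect across v@4): 24 holes -> [(2, 0), (2, 1), (2, 2), (2, 3), (2, 4), (2, 5), (2, 6), (2, 7), (3, 0), (3, 1), (3, 2), (3, 3), (3, 4), (3, 5), (3, 6), (3, 7), (6, 0), (6, 1), (6, 2), (6, 3), (6, 4), (6, 5), (6, 6), (6, 7)]

Answer: ........
........
OOOOOOOO
OOOOOOOO
........
........
OOOOOOOO
........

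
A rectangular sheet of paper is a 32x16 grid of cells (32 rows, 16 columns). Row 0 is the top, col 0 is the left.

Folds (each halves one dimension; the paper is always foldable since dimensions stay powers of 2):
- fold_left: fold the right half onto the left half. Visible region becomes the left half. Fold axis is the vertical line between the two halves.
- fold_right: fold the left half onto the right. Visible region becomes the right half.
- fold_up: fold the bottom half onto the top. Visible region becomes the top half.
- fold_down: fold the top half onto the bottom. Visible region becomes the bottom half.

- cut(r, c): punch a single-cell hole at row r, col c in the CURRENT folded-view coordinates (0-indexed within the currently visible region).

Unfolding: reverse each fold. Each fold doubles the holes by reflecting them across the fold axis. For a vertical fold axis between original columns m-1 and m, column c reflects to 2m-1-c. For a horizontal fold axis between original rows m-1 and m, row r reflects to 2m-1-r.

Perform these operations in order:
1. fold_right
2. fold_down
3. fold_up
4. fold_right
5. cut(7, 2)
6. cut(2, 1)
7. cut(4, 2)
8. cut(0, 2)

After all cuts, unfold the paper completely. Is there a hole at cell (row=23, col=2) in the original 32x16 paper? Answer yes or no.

Answer: no

Derivation:
Op 1 fold_right: fold axis v@8; visible region now rows[0,32) x cols[8,16) = 32x8
Op 2 fold_down: fold axis h@16; visible region now rows[16,32) x cols[8,16) = 16x8
Op 3 fold_up: fold axis h@24; visible region now rows[16,24) x cols[8,16) = 8x8
Op 4 fold_right: fold axis v@12; visible region now rows[16,24) x cols[12,16) = 8x4
Op 5 cut(7, 2): punch at orig (23,14); cuts so far [(23, 14)]; region rows[16,24) x cols[12,16) = 8x4
Op 6 cut(2, 1): punch at orig (18,13); cuts so far [(18, 13), (23, 14)]; region rows[16,24) x cols[12,16) = 8x4
Op 7 cut(4, 2): punch at orig (20,14); cuts so far [(18, 13), (20, 14), (23, 14)]; region rows[16,24) x cols[12,16) = 8x4
Op 8 cut(0, 2): punch at orig (16,14); cuts so far [(16, 14), (18, 13), (20, 14), (23, 14)]; region rows[16,24) x cols[12,16) = 8x4
Unfold 1 (reflect across v@12): 8 holes -> [(16, 9), (16, 14), (18, 10), (18, 13), (20, 9), (20, 14), (23, 9), (23, 14)]
Unfold 2 (reflect across h@24): 16 holes -> [(16, 9), (16, 14), (18, 10), (18, 13), (20, 9), (20, 14), (23, 9), (23, 14), (24, 9), (24, 14), (27, 9), (27, 14), (29, 10), (29, 13), (31, 9), (31, 14)]
Unfold 3 (reflect across h@16): 32 holes -> [(0, 9), (0, 14), (2, 10), (2, 13), (4, 9), (4, 14), (7, 9), (7, 14), (8, 9), (8, 14), (11, 9), (11, 14), (13, 10), (13, 13), (15, 9), (15, 14), (16, 9), (16, 14), (18, 10), (18, 13), (20, 9), (20, 14), (23, 9), (23, 14), (24, 9), (24, 14), (27, 9), (27, 14), (29, 10), (29, 13), (31, 9), (31, 14)]
Unfold 4 (reflect across v@8): 64 holes -> [(0, 1), (0, 6), (0, 9), (0, 14), (2, 2), (2, 5), (2, 10), (2, 13), (4, 1), (4, 6), (4, 9), (4, 14), (7, 1), (7, 6), (7, 9), (7, 14), (8, 1), (8, 6), (8, 9), (8, 14), (11, 1), (11, 6), (11, 9), (11, 14), (13, 2), (13, 5), (13, 10), (13, 13), (15, 1), (15, 6), (15, 9), (15, 14), (16, 1), (16, 6), (16, 9), (16, 14), (18, 2), (18, 5), (18, 10), (18, 13), (20, 1), (20, 6), (20, 9), (20, 14), (23, 1), (23, 6), (23, 9), (23, 14), (24, 1), (24, 6), (24, 9), (24, 14), (27, 1), (27, 6), (27, 9), (27, 14), (29, 2), (29, 5), (29, 10), (29, 13), (31, 1), (31, 6), (31, 9), (31, 14)]
Holes: [(0, 1), (0, 6), (0, 9), (0, 14), (2, 2), (2, 5), (2, 10), (2, 13), (4, 1), (4, 6), (4, 9), (4, 14), (7, 1), (7, 6), (7, 9), (7, 14), (8, 1), (8, 6), (8, 9), (8, 14), (11, 1), (11, 6), (11, 9), (11, 14), (13, 2), (13, 5), (13, 10), (13, 13), (15, 1), (15, 6), (15, 9), (15, 14), (16, 1), (16, 6), (16, 9), (16, 14), (18, 2), (18, 5), (18, 10), (18, 13), (20, 1), (20, 6), (20, 9), (20, 14), (23, 1), (23, 6), (23, 9), (23, 14), (24, 1), (24, 6), (24, 9), (24, 14), (27, 1), (27, 6), (27, 9), (27, 14), (29, 2), (29, 5), (29, 10), (29, 13), (31, 1), (31, 6), (31, 9), (31, 14)]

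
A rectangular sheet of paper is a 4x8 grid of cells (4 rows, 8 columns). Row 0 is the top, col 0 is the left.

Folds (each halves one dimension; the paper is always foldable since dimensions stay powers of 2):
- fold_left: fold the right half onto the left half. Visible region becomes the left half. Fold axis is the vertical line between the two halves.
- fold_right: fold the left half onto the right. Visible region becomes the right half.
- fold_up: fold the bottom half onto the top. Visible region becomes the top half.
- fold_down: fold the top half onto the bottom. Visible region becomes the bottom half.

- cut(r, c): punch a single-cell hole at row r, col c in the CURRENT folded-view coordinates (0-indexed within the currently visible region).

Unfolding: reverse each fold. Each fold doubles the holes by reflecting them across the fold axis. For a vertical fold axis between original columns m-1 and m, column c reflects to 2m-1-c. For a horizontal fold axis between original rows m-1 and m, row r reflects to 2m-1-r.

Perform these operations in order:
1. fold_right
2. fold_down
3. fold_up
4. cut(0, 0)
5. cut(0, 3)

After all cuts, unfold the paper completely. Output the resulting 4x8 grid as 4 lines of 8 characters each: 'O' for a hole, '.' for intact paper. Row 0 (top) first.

Answer: O..OO..O
O..OO..O
O..OO..O
O..OO..O

Derivation:
Op 1 fold_right: fold axis v@4; visible region now rows[0,4) x cols[4,8) = 4x4
Op 2 fold_down: fold axis h@2; visible region now rows[2,4) x cols[4,8) = 2x4
Op 3 fold_up: fold axis h@3; visible region now rows[2,3) x cols[4,8) = 1x4
Op 4 cut(0, 0): punch at orig (2,4); cuts so far [(2, 4)]; region rows[2,3) x cols[4,8) = 1x4
Op 5 cut(0, 3): punch at orig (2,7); cuts so far [(2, 4), (2, 7)]; region rows[2,3) x cols[4,8) = 1x4
Unfold 1 (reflect across h@3): 4 holes -> [(2, 4), (2, 7), (3, 4), (3, 7)]
Unfold 2 (reflect across h@2): 8 holes -> [(0, 4), (0, 7), (1, 4), (1, 7), (2, 4), (2, 7), (3, 4), (3, 7)]
Unfold 3 (reflect across v@4): 16 holes -> [(0, 0), (0, 3), (0, 4), (0, 7), (1, 0), (1, 3), (1, 4), (1, 7), (2, 0), (2, 3), (2, 4), (2, 7), (3, 0), (3, 3), (3, 4), (3, 7)]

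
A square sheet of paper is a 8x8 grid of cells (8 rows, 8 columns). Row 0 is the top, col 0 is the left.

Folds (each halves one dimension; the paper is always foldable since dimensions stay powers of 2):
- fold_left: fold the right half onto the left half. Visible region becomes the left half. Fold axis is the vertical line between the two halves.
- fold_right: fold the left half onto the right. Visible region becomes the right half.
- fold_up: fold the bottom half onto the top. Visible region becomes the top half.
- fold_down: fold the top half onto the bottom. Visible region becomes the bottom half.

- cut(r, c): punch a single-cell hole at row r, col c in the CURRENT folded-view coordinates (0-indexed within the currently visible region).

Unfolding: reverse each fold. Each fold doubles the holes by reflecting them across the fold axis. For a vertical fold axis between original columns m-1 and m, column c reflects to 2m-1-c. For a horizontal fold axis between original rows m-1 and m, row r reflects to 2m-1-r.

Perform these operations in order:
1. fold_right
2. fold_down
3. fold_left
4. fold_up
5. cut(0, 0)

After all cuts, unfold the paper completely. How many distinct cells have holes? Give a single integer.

Op 1 fold_right: fold axis v@4; visible region now rows[0,8) x cols[4,8) = 8x4
Op 2 fold_down: fold axis h@4; visible region now rows[4,8) x cols[4,8) = 4x4
Op 3 fold_left: fold axis v@6; visible region now rows[4,8) x cols[4,6) = 4x2
Op 4 fold_up: fold axis h@6; visible region now rows[4,6) x cols[4,6) = 2x2
Op 5 cut(0, 0): punch at orig (4,4); cuts so far [(4, 4)]; region rows[4,6) x cols[4,6) = 2x2
Unfold 1 (reflect across h@6): 2 holes -> [(4, 4), (7, 4)]
Unfold 2 (reflect across v@6): 4 holes -> [(4, 4), (4, 7), (7, 4), (7, 7)]
Unfold 3 (reflect across h@4): 8 holes -> [(0, 4), (0, 7), (3, 4), (3, 7), (4, 4), (4, 7), (7, 4), (7, 7)]
Unfold 4 (reflect across v@4): 16 holes -> [(0, 0), (0, 3), (0, 4), (0, 7), (3, 0), (3, 3), (3, 4), (3, 7), (4, 0), (4, 3), (4, 4), (4, 7), (7, 0), (7, 3), (7, 4), (7, 7)]

Answer: 16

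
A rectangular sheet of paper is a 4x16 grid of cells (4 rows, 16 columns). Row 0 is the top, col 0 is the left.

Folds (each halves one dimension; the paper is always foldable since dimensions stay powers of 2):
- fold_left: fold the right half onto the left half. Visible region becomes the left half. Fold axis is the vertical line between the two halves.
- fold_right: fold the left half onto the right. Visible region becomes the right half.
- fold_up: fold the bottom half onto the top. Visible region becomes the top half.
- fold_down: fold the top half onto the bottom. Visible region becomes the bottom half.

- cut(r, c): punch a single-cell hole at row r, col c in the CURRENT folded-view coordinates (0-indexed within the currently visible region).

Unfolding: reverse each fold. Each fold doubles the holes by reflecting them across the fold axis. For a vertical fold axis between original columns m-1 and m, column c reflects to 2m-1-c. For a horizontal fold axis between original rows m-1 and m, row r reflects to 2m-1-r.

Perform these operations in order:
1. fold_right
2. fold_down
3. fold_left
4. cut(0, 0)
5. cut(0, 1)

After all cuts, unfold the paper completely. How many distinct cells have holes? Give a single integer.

Answer: 16

Derivation:
Op 1 fold_right: fold axis v@8; visible region now rows[0,4) x cols[8,16) = 4x8
Op 2 fold_down: fold axis h@2; visible region now rows[2,4) x cols[8,16) = 2x8
Op 3 fold_left: fold axis v@12; visible region now rows[2,4) x cols[8,12) = 2x4
Op 4 cut(0, 0): punch at orig (2,8); cuts so far [(2, 8)]; region rows[2,4) x cols[8,12) = 2x4
Op 5 cut(0, 1): punch at orig (2,9); cuts so far [(2, 8), (2, 9)]; region rows[2,4) x cols[8,12) = 2x4
Unfold 1 (reflect across v@12): 4 holes -> [(2, 8), (2, 9), (2, 14), (2, 15)]
Unfold 2 (reflect across h@2): 8 holes -> [(1, 8), (1, 9), (1, 14), (1, 15), (2, 8), (2, 9), (2, 14), (2, 15)]
Unfold 3 (reflect across v@8): 16 holes -> [(1, 0), (1, 1), (1, 6), (1, 7), (1, 8), (1, 9), (1, 14), (1, 15), (2, 0), (2, 1), (2, 6), (2, 7), (2, 8), (2, 9), (2, 14), (2, 15)]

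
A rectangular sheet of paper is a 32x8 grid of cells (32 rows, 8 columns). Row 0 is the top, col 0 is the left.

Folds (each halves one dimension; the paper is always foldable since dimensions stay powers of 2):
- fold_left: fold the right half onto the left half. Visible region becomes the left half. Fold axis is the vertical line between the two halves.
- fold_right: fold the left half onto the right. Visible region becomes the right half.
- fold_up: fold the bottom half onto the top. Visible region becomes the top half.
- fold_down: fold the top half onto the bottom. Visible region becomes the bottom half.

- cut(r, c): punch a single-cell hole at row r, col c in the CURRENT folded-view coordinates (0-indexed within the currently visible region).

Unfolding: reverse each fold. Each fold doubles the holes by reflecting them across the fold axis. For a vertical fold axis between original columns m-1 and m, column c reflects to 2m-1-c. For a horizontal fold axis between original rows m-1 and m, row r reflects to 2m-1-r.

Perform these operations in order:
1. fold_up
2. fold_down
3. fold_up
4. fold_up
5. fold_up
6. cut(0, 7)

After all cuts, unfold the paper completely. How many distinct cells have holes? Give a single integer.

Answer: 32

Derivation:
Op 1 fold_up: fold axis h@16; visible region now rows[0,16) x cols[0,8) = 16x8
Op 2 fold_down: fold axis h@8; visible region now rows[8,16) x cols[0,8) = 8x8
Op 3 fold_up: fold axis h@12; visible region now rows[8,12) x cols[0,8) = 4x8
Op 4 fold_up: fold axis h@10; visible region now rows[8,10) x cols[0,8) = 2x8
Op 5 fold_up: fold axis h@9; visible region now rows[8,9) x cols[0,8) = 1x8
Op 6 cut(0, 7): punch at orig (8,7); cuts so far [(8, 7)]; region rows[8,9) x cols[0,8) = 1x8
Unfold 1 (reflect across h@9): 2 holes -> [(8, 7), (9, 7)]
Unfold 2 (reflect across h@10): 4 holes -> [(8, 7), (9, 7), (10, 7), (11, 7)]
Unfold 3 (reflect across h@12): 8 holes -> [(8, 7), (9, 7), (10, 7), (11, 7), (12, 7), (13, 7), (14, 7), (15, 7)]
Unfold 4 (reflect across h@8): 16 holes -> [(0, 7), (1, 7), (2, 7), (3, 7), (4, 7), (5, 7), (6, 7), (7, 7), (8, 7), (9, 7), (10, 7), (11, 7), (12, 7), (13, 7), (14, 7), (15, 7)]
Unfold 5 (reflect across h@16): 32 holes -> [(0, 7), (1, 7), (2, 7), (3, 7), (4, 7), (5, 7), (6, 7), (7, 7), (8, 7), (9, 7), (10, 7), (11, 7), (12, 7), (13, 7), (14, 7), (15, 7), (16, 7), (17, 7), (18, 7), (19, 7), (20, 7), (21, 7), (22, 7), (23, 7), (24, 7), (25, 7), (26, 7), (27, 7), (28, 7), (29, 7), (30, 7), (31, 7)]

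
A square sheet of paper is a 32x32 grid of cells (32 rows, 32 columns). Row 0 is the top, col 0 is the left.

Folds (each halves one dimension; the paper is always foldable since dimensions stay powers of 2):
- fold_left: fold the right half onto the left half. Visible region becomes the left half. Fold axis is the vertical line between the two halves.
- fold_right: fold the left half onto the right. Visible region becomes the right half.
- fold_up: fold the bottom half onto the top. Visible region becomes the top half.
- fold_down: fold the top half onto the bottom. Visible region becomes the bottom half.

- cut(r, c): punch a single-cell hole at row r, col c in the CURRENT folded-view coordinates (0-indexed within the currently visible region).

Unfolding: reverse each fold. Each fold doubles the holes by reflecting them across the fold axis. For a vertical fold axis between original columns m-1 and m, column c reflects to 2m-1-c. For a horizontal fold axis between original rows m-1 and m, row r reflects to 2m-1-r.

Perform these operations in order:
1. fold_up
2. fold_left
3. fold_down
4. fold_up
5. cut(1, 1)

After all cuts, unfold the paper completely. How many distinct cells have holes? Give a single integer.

Op 1 fold_up: fold axis h@16; visible region now rows[0,16) x cols[0,32) = 16x32
Op 2 fold_left: fold axis v@16; visible region now rows[0,16) x cols[0,16) = 16x16
Op 3 fold_down: fold axis h@8; visible region now rows[8,16) x cols[0,16) = 8x16
Op 4 fold_up: fold axis h@12; visible region now rows[8,12) x cols[0,16) = 4x16
Op 5 cut(1, 1): punch at orig (9,1); cuts so far [(9, 1)]; region rows[8,12) x cols[0,16) = 4x16
Unfold 1 (reflect across h@12): 2 holes -> [(9, 1), (14, 1)]
Unfold 2 (reflect across h@8): 4 holes -> [(1, 1), (6, 1), (9, 1), (14, 1)]
Unfold 3 (reflect across v@16): 8 holes -> [(1, 1), (1, 30), (6, 1), (6, 30), (9, 1), (9, 30), (14, 1), (14, 30)]
Unfold 4 (reflect across h@16): 16 holes -> [(1, 1), (1, 30), (6, 1), (6, 30), (9, 1), (9, 30), (14, 1), (14, 30), (17, 1), (17, 30), (22, 1), (22, 30), (25, 1), (25, 30), (30, 1), (30, 30)]

Answer: 16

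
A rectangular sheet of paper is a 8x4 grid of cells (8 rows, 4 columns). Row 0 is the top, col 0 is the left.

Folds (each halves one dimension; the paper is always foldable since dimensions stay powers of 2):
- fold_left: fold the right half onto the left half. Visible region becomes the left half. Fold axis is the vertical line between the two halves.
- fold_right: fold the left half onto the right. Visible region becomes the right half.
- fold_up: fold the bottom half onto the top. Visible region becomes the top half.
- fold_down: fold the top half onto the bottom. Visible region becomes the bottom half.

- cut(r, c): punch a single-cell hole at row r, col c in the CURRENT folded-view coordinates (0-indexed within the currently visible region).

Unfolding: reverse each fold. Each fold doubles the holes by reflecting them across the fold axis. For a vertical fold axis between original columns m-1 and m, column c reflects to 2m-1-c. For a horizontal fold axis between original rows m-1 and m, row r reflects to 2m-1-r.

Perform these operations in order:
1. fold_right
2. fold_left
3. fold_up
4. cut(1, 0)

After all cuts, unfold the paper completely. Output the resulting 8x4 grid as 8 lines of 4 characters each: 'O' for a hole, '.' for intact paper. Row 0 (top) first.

Op 1 fold_right: fold axis v@2; visible region now rows[0,8) x cols[2,4) = 8x2
Op 2 fold_left: fold axis v@3; visible region now rows[0,8) x cols[2,3) = 8x1
Op 3 fold_up: fold axis h@4; visible region now rows[0,4) x cols[2,3) = 4x1
Op 4 cut(1, 0): punch at orig (1,2); cuts so far [(1, 2)]; region rows[0,4) x cols[2,3) = 4x1
Unfold 1 (reflect across h@4): 2 holes -> [(1, 2), (6, 2)]
Unfold 2 (reflect across v@3): 4 holes -> [(1, 2), (1, 3), (6, 2), (6, 3)]
Unfold 3 (reflect across v@2): 8 holes -> [(1, 0), (1, 1), (1, 2), (1, 3), (6, 0), (6, 1), (6, 2), (6, 3)]

Answer: ....
OOOO
....
....
....
....
OOOO
....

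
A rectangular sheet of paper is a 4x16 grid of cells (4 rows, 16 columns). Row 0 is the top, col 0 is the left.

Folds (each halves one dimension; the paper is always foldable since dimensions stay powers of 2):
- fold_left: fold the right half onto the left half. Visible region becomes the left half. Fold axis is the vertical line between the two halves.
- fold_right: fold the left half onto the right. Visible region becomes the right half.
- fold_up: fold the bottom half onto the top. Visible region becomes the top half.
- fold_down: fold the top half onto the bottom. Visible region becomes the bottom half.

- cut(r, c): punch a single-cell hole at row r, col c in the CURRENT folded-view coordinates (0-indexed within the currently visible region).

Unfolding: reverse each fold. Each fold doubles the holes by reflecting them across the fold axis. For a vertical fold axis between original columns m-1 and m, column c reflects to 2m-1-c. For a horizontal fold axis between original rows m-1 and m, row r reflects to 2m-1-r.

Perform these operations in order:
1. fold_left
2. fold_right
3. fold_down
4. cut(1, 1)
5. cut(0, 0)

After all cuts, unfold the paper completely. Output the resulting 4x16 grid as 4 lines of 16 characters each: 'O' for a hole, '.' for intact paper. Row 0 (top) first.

Answer: ..O..O....O..O..
...OO......OO...
...OO......OO...
..O..O....O..O..

Derivation:
Op 1 fold_left: fold axis v@8; visible region now rows[0,4) x cols[0,8) = 4x8
Op 2 fold_right: fold axis v@4; visible region now rows[0,4) x cols[4,8) = 4x4
Op 3 fold_down: fold axis h@2; visible region now rows[2,4) x cols[4,8) = 2x4
Op 4 cut(1, 1): punch at orig (3,5); cuts so far [(3, 5)]; region rows[2,4) x cols[4,8) = 2x4
Op 5 cut(0, 0): punch at orig (2,4); cuts so far [(2, 4), (3, 5)]; region rows[2,4) x cols[4,8) = 2x4
Unfold 1 (reflect across h@2): 4 holes -> [(0, 5), (1, 4), (2, 4), (3, 5)]
Unfold 2 (reflect across v@4): 8 holes -> [(0, 2), (0, 5), (1, 3), (1, 4), (2, 3), (2, 4), (3, 2), (3, 5)]
Unfold 3 (reflect across v@8): 16 holes -> [(0, 2), (0, 5), (0, 10), (0, 13), (1, 3), (1, 4), (1, 11), (1, 12), (2, 3), (2, 4), (2, 11), (2, 12), (3, 2), (3, 5), (3, 10), (3, 13)]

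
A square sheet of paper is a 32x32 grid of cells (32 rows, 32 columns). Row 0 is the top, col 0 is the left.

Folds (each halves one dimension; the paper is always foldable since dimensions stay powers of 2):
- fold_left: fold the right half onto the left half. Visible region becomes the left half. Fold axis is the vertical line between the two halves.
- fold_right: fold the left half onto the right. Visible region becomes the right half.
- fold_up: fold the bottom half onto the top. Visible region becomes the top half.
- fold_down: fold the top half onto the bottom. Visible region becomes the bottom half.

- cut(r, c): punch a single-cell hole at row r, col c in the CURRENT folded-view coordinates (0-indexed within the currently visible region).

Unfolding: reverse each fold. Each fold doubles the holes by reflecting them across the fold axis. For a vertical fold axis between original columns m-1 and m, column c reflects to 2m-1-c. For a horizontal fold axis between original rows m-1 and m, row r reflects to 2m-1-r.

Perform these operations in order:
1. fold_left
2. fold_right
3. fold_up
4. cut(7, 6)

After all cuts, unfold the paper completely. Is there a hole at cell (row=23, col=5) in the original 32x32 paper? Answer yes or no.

Answer: no

Derivation:
Op 1 fold_left: fold axis v@16; visible region now rows[0,32) x cols[0,16) = 32x16
Op 2 fold_right: fold axis v@8; visible region now rows[0,32) x cols[8,16) = 32x8
Op 3 fold_up: fold axis h@16; visible region now rows[0,16) x cols[8,16) = 16x8
Op 4 cut(7, 6): punch at orig (7,14); cuts so far [(7, 14)]; region rows[0,16) x cols[8,16) = 16x8
Unfold 1 (reflect across h@16): 2 holes -> [(7, 14), (24, 14)]
Unfold 2 (reflect across v@8): 4 holes -> [(7, 1), (7, 14), (24, 1), (24, 14)]
Unfold 3 (reflect across v@16): 8 holes -> [(7, 1), (7, 14), (7, 17), (7, 30), (24, 1), (24, 14), (24, 17), (24, 30)]
Holes: [(7, 1), (7, 14), (7, 17), (7, 30), (24, 1), (24, 14), (24, 17), (24, 30)]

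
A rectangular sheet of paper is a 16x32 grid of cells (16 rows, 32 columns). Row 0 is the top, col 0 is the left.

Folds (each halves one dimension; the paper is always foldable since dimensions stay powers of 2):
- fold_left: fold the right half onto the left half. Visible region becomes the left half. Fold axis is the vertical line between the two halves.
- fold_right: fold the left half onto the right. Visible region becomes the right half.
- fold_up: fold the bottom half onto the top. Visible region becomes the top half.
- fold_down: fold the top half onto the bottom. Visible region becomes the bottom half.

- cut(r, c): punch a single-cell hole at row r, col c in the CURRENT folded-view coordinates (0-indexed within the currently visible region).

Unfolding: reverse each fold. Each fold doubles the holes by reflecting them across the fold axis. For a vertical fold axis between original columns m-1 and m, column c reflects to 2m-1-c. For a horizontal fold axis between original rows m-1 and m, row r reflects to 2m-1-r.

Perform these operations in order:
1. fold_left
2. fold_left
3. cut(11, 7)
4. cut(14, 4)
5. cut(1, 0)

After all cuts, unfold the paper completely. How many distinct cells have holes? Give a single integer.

Op 1 fold_left: fold axis v@16; visible region now rows[0,16) x cols[0,16) = 16x16
Op 2 fold_left: fold axis v@8; visible region now rows[0,16) x cols[0,8) = 16x8
Op 3 cut(11, 7): punch at orig (11,7); cuts so far [(11, 7)]; region rows[0,16) x cols[0,8) = 16x8
Op 4 cut(14, 4): punch at orig (14,4); cuts so far [(11, 7), (14, 4)]; region rows[0,16) x cols[0,8) = 16x8
Op 5 cut(1, 0): punch at orig (1,0); cuts so far [(1, 0), (11, 7), (14, 4)]; region rows[0,16) x cols[0,8) = 16x8
Unfold 1 (reflect across v@8): 6 holes -> [(1, 0), (1, 15), (11, 7), (11, 8), (14, 4), (14, 11)]
Unfold 2 (reflect across v@16): 12 holes -> [(1, 0), (1, 15), (1, 16), (1, 31), (11, 7), (11, 8), (11, 23), (11, 24), (14, 4), (14, 11), (14, 20), (14, 27)]

Answer: 12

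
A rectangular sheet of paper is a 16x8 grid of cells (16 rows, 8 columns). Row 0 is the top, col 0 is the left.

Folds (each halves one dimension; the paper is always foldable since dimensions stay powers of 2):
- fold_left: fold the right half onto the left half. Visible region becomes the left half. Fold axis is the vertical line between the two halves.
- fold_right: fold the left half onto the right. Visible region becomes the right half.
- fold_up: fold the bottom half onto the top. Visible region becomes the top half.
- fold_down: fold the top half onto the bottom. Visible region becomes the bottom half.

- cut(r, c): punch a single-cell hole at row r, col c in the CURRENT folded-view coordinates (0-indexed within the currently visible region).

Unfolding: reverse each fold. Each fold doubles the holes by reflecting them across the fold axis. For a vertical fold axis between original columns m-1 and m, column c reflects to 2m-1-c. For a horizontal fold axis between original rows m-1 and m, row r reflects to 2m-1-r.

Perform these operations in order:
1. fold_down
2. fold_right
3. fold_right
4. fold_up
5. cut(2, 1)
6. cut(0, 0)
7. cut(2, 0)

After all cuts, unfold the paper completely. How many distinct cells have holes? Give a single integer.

Answer: 48

Derivation:
Op 1 fold_down: fold axis h@8; visible region now rows[8,16) x cols[0,8) = 8x8
Op 2 fold_right: fold axis v@4; visible region now rows[8,16) x cols[4,8) = 8x4
Op 3 fold_right: fold axis v@6; visible region now rows[8,16) x cols[6,8) = 8x2
Op 4 fold_up: fold axis h@12; visible region now rows[8,12) x cols[6,8) = 4x2
Op 5 cut(2, 1): punch at orig (10,7); cuts so far [(10, 7)]; region rows[8,12) x cols[6,8) = 4x2
Op 6 cut(0, 0): punch at orig (8,6); cuts so far [(8, 6), (10, 7)]; region rows[8,12) x cols[6,8) = 4x2
Op 7 cut(2, 0): punch at orig (10,6); cuts so far [(8, 6), (10, 6), (10, 7)]; region rows[8,12) x cols[6,8) = 4x2
Unfold 1 (reflect across h@12): 6 holes -> [(8, 6), (10, 6), (10, 7), (13, 6), (13, 7), (15, 6)]
Unfold 2 (reflect across v@6): 12 holes -> [(8, 5), (8, 6), (10, 4), (10, 5), (10, 6), (10, 7), (13, 4), (13, 5), (13, 6), (13, 7), (15, 5), (15, 6)]
Unfold 3 (reflect across v@4): 24 holes -> [(8, 1), (8, 2), (8, 5), (8, 6), (10, 0), (10, 1), (10, 2), (10, 3), (10, 4), (10, 5), (10, 6), (10, 7), (13, 0), (13, 1), (13, 2), (13, 3), (13, 4), (13, 5), (13, 6), (13, 7), (15, 1), (15, 2), (15, 5), (15, 6)]
Unfold 4 (reflect across h@8): 48 holes -> [(0, 1), (0, 2), (0, 5), (0, 6), (2, 0), (2, 1), (2, 2), (2, 3), (2, 4), (2, 5), (2, 6), (2, 7), (5, 0), (5, 1), (5, 2), (5, 3), (5, 4), (5, 5), (5, 6), (5, 7), (7, 1), (7, 2), (7, 5), (7, 6), (8, 1), (8, 2), (8, 5), (8, 6), (10, 0), (10, 1), (10, 2), (10, 3), (10, 4), (10, 5), (10, 6), (10, 7), (13, 0), (13, 1), (13, 2), (13, 3), (13, 4), (13, 5), (13, 6), (13, 7), (15, 1), (15, 2), (15, 5), (15, 6)]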